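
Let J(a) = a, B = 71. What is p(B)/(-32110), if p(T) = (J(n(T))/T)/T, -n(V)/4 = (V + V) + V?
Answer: 6/1139905 ≈ 5.2636e-6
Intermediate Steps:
n(V) = -12*V (n(V) = -4*((V + V) + V) = -4*(2*V + V) = -12*V)
p(T) = -12/T (p(T) = ((-12*T)/T)/T = -12/T)
p(B)/(-32110) = -12/71/(-32110) = -12*1/71*(-1/32110) = -12/71*(-1/32110) = 6/1139905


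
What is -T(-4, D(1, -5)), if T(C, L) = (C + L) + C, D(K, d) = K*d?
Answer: 13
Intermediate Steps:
T(C, L) = L + 2*C
-T(-4, D(1, -5)) = -(1*(-5) + 2*(-4)) = -(-5 - 8) = -1*(-13) = 13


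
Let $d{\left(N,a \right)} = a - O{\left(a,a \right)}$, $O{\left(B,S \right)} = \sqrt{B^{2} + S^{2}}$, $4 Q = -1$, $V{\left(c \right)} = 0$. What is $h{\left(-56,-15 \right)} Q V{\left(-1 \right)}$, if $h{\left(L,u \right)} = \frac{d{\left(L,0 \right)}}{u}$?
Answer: $0$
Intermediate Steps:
$Q = - \frac{1}{4}$ ($Q = \frac{1}{4} \left(-1\right) = - \frac{1}{4} \approx -0.25$)
$d{\left(N,a \right)} = a - \sqrt{2} \sqrt{a^{2}}$ ($d{\left(N,a \right)} = a - \sqrt{a^{2} + a^{2}} = a - \sqrt{2 a^{2}} = a - \sqrt{2} \sqrt{a^{2}}$)
$h{\left(L,u \right)} = 0$ ($h{\left(L,u \right)} = \frac{0 - \sqrt{2} \sqrt{0^{2}}}{u} = \frac{0 - \sqrt{2} \sqrt{0}}{u} = \frac{0 - \sqrt{2} \cdot 0}{u} = \frac{0 + 0}{u} = \frac{0}{u} = 0$)
$h{\left(-56,-15 \right)} Q V{\left(-1 \right)} = 0 \left(\left(- \frac{1}{4}\right) 0\right) = 0 \cdot 0 = 0$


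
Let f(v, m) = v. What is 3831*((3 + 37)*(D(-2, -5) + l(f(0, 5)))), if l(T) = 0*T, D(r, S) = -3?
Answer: -459720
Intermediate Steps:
l(T) = 0
3831*((3 + 37)*(D(-2, -5) + l(f(0, 5)))) = 3831*((3 + 37)*(-3 + 0)) = 3831*(40*(-3)) = 3831*(-120) = -459720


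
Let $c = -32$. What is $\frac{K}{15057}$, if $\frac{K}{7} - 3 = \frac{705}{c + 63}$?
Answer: $\frac{266}{22227} \approx 0.011967$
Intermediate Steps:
$K = \frac{5586}{31}$ ($K = 21 + 7 \frac{705}{-32 + 63} = 21 + 7 \cdot \frac{705}{31} = 21 + \frac{4935}{31} = \frac{5586}{31} \approx 180.19$)
$\frac{K}{15057} = \frac{5586}{31 \cdot 15057} = \frac{5586}{31} \cdot \frac{1}{15057} = \frac{266}{22227}$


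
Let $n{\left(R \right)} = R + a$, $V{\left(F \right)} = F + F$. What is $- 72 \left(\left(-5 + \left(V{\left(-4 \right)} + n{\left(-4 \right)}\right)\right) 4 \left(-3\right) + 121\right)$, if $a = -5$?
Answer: $-27720$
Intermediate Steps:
$V{\left(F \right)} = 2 F$
$n{\left(R \right)} = -5 + R$ ($n{\left(R \right)} = R - 5 = -5 + R$)
$- 72 \left(\left(-5 + \left(V{\left(-4 \right)} + n{\left(-4 \right)}\right)\right) 4 \left(-3\right) + 121\right) = - 72 \left(\left(-5 + \left(2 \left(-4\right) - 9\right)\right) 4 \left(-3\right) + 121\right) = - 72 \left(\left(-5 - 17\right) 4 \left(-3\right) + 121\right) = - 72 \left(\left(-22\right) 4 \left(-3\right) + 121\right) = - 72 \left(\left(-88\right) \left(-3\right) + 121\right) = - 72 \left(264 + 121\right) = \left(-72\right) 385 = -27720$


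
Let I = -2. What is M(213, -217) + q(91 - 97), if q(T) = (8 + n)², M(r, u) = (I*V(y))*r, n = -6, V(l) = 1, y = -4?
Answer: -422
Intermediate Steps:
M(r, u) = -2*r (M(r, u) = (-2*1)*r = -2*r)
q(T) = 4 (q(T) = (8 - 6)² = 2² = 4)
M(213, -217) + q(91 - 97) = -2*213 + 4 = -426 + 4 = -422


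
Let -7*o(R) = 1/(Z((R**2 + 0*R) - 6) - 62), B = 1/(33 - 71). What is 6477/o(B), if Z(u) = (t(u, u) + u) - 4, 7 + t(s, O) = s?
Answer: 2782409091/722 ≈ 3.8538e+6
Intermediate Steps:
t(s, O) = -7 + s
Z(u) = -11 + 2*u (Z(u) = ((-7 + u) + u) - 4 = (-7 + 2*u) - 4 = -11 + 2*u)
B = -1/38 (B = 1/(-38) = -1/38 ≈ -0.026316)
o(R) = -1/(7*(-85 + 2*R**2)) (o(R) = -1/(7*((-11 + 2*((R**2 + 0*R) - 6)) - 62)) = -1/(7*((-11 + 2*((R**2 + 0) - 6)) - 62)) = -1/(7*((-11 + 2*(R**2 - 6)) - 62)) = -1/(7*((-11 + 2*(-6 + R**2)) - 62)) = -1/(7*((-11 + (-12 + 2*R**2)) - 62)) = -1/(7*((-23 + 2*R**2) - 62)) = -1/(7*(-85 + 2*R**2)))
6477/o(B) = 6477/((-1/(-595 + 14*(-1/38)**2))) = 6477/((-1/(-595 + 14*(1/1444)))) = 6477/((-1/(-595 + 7/722))) = 6477/((-1/(-429583/722))) = 6477/((-1*(-722/429583))) = 6477/(722/429583) = 6477*(429583/722) = 2782409091/722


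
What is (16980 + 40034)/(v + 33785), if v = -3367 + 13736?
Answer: 28507/22077 ≈ 1.2913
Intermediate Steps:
v = 10369
(16980 + 40034)/(v + 33785) = (16980 + 40034)/(10369 + 33785) = 57014/44154 = 57014*(1/44154) = 28507/22077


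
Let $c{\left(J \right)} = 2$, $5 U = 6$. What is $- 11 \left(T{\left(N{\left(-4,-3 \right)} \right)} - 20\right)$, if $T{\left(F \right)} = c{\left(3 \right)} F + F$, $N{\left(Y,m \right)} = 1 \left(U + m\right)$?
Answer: $\frac{1397}{5} \approx 279.4$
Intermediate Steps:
$U = \frac{6}{5}$ ($U = \frac{1}{5} \cdot 6 = \frac{6}{5} \approx 1.2$)
$N{\left(Y,m \right)} = \frac{6}{5} + m$ ($N{\left(Y,m \right)} = 1 \left(\frac{6}{5} + m\right) = \frac{6}{5} + m$)
$T{\left(F \right)} = 3 F$ ($T{\left(F \right)} = 2 F + F = 3 F$)
$- 11 \left(T{\left(N{\left(-4,-3 \right)} \right)} - 20\right) = - 11 \left(3 \left(\frac{6}{5} - 3\right) - 20\right) = - 11 \left(3 \left(- \frac{9}{5}\right) - 20\right) = - 11 \left(- \frac{27}{5} - 20\right) = \left(-11\right) \left(- \frac{127}{5}\right) = \frac{1397}{5}$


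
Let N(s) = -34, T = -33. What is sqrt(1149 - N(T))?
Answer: 13*sqrt(7) ≈ 34.395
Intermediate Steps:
sqrt(1149 - N(T)) = sqrt(1149 - 1*(-34)) = sqrt(1149 + 34) = sqrt(1183) = 13*sqrt(7)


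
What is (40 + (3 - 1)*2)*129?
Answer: 5676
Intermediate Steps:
(40 + (3 - 1)*2)*129 = (40 + 2*2)*129 = (40 + 4)*129 = 44*129 = 5676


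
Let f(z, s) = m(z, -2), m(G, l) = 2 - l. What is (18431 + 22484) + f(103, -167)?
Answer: 40919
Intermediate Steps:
f(z, s) = 4 (f(z, s) = 2 - 1*(-2) = 2 + 2 = 4)
(18431 + 22484) + f(103, -167) = (18431 + 22484) + 4 = 40915 + 4 = 40919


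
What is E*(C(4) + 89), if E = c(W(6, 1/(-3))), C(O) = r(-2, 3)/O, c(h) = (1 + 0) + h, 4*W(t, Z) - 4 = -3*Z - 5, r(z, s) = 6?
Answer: 181/2 ≈ 90.500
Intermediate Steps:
W(t, Z) = -¼ - 3*Z/4 (W(t, Z) = 1 + (-3*Z - 5)/4 = 1 + (-5 - 3*Z)/4 = 1 + (-5/4 - 3*Z/4) = -¼ - 3*Z/4)
c(h) = 1 + h
C(O) = 6/O
E = 1 (E = 1 + (-¼ - 3/(4*(-3))) = 1 + (-¼ - 3*(-1)/(4*3)) = 1 + (-¼ - ¾*(-⅓)) = 1 + (-¼ + ¼) = 1 + 0 = 1)
E*(C(4) + 89) = 1*(6/4 + 89) = 1*(6*(¼) + 89) = 1*(3/2 + 89) = 1*(181/2) = 181/2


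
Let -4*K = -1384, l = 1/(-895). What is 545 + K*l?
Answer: 487429/895 ≈ 544.61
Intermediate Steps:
l = -1/895 ≈ -0.0011173
K = 346 (K = -¼*(-1384) = 346)
545 + K*l = 545 + 346*(-1/895) = 545 - 346/895 = 487429/895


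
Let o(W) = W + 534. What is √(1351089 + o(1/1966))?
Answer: √5224233750154/1966 ≈ 1162.6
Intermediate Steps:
o(W) = 534 + W
√(1351089 + o(1/1966)) = √(1351089 + (534 + 1/1966)) = √(1351089 + 1049845/1966) = √(2657290819/1966) = √5224233750154/1966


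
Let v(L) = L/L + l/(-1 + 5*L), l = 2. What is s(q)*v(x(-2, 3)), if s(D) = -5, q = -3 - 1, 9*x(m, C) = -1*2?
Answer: -5/19 ≈ -0.26316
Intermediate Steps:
x(m, C) = -2/9 (x(m, C) = (-1*2)/9 = (⅑)*(-2) = -2/9)
q = -4
v(L) = 1 + 2/(-1 + 5*L) (v(L) = L/L + 2/(-1 + 5*L) = 1 + 2/(-1 + 5*L))
s(q)*v(x(-2, 3)) = -5*(1 + 5*(-2/9))/(-1 + 5*(-2/9)) = -5*(1 - 10/9)/(-1 - 10/9) = -5*(-1)/((-19/9)*9) = -(-45)*(-1)/(19*9) = -5*1/19 = -5/19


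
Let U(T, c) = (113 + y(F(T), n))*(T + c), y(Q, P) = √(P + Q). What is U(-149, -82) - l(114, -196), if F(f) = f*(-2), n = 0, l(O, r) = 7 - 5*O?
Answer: -25540 - 231*√298 ≈ -29528.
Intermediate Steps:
F(f) = -2*f
U(T, c) = (113 + √2*√(-T))*(T + c) (U(T, c) = (113 + √(0 - 2*T))*(T + c) = (113 + √(-2*T))*(T + c) = (113 + √2*√(-T))*(T + c))
U(-149, -82) - l(114, -196) = (113*(-149) + 113*(-82) - √2*(-1*(-149))^(3/2) - 82*√2*√(-1*(-149))) - (7 - 5*114) = (-16837 - 9266 - √2*149^(3/2) - 82*√2*√149) - (7 - 570) = (-16837 - 9266 - √2*149*√149 - 82*√298) - 1*(-563) = (-16837 - 9266 - 149*√298 - 82*√298) + 563 = (-26103 - 231*√298) + 563 = -25540 - 231*√298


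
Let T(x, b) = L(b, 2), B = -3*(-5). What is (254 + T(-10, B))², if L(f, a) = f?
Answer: 72361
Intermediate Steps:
B = 15
T(x, b) = b
(254 + T(-10, B))² = (254 + 15)² = 269² = 72361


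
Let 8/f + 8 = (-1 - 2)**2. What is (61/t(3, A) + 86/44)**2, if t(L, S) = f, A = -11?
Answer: 710649/7744 ≈ 91.768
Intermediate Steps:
f = 8 (f = 8/(-8 + (-1 - 2)**2) = 8/(-8 + (-3)**2) = 8/(-8 + 9) = 8/1 = 8*1 = 8)
t(L, S) = 8
(61/t(3, A) + 86/44)**2 = (61/8 + 86/44)**2 = (61*(1/8) + 86*(1/44))**2 = (61/8 + 43/22)**2 = (843/88)**2 = 710649/7744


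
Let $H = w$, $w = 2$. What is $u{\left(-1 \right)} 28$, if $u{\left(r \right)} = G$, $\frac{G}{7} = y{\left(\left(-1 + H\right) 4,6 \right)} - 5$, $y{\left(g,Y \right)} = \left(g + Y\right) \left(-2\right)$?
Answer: $-4900$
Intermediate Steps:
$H = 2$
$y{\left(g,Y \right)} = - 2 Y - 2 g$ ($y{\left(g,Y \right)} = \left(Y + g\right) \left(-2\right) = - 2 Y - 2 g$)
$G = -175$ ($G = 7 \left(\left(\left(-2\right) 6 - 2 \left(-1 + 2\right) 4\right) - 5\right) = 7 \left(\left(-12 - 2 \cdot 1 \cdot 4\right) - 5\right) = 7 \left(\left(-12 - 8\right) - 5\right) = 7 \left(-20 - 5\right) = 7 \left(-25\right) = -175$)
$u{\left(r \right)} = -175$
$u{\left(-1 \right)} 28 = \left(-175\right) 28 = -4900$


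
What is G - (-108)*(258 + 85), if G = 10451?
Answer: 47495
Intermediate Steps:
G - (-108)*(258 + 85) = 10451 - (-108)*(258 + 85) = 10451 - (-108)*343 = 10451 - 1*(-37044) = 10451 + 37044 = 47495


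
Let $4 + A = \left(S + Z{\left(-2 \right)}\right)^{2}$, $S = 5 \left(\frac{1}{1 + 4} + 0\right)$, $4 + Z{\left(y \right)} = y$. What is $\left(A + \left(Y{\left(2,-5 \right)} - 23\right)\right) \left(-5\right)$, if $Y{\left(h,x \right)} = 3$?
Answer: $-5$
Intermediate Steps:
$Z{\left(y \right)} = -4 + y$
$S = 1$ ($S = 5 \left(\frac{1}{5} + 0\right) = 5 \cdot \frac{1}{5} = 1$)
$A = 21$ ($A = -4 + \left(1 - 6\right)^{2} = -4 + \left(-5\right)^{2} = -4 + 25 = 21$)
$\left(A + \left(Y{\left(2,-5 \right)} - 23\right)\right) \left(-5\right) = \left(21 + \left(3 - 23\right)\right) \left(-5\right) = \left(21 - 20\right) \left(-5\right) = 1 \left(-5\right) = -5$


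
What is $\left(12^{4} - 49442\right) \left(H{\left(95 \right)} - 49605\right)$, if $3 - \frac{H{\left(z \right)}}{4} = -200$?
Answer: $1400651858$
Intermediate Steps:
$H{\left(z \right)} = 812$ ($H{\left(z \right)} = 12 - -800 = 12 + 800 = 812$)
$\left(12^{4} - 49442\right) \left(H{\left(95 \right)} - 49605\right) = \left(12^{4} - 49442\right) \left(812 - 49605\right) = \left(20736 - 49442\right) \left(-48793\right) = \left(-28706\right) \left(-48793\right) = 1400651858$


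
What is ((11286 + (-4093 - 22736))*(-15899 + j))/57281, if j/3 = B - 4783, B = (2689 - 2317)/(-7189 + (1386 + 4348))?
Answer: 228025944036/27781285 ≈ 8207.9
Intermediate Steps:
B = -124/485 (B = 372/(-7189 + 5734) = 372/(-1455) = 372*(-1/1455) = -124/485 ≈ -0.25567)
j = -6959637/485 (j = 3*(-124/485 - 4783) = 3*(-2319879/485) = -6959637/485 ≈ -14350.)
((11286 + (-4093 - 22736))*(-15899 + j))/57281 = ((11286 + (-4093 - 22736))*(-15899 - 6959637/485))/57281 = ((11286 - 26829)*(-14670652/485))*(1/57281) = -15543*(-14670652/485)*(1/57281) = (228025944036/485)*(1/57281) = 228025944036/27781285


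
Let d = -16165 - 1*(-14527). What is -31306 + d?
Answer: -32944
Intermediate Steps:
d = -1638 (d = -16165 + 14527 = -1638)
-31306 + d = -31306 - 1638 = -32944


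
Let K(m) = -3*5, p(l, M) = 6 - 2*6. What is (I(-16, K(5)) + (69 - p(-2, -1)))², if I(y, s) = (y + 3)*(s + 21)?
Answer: 9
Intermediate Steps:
p(l, M) = -6 (p(l, M) = 6 - 12 = -6)
K(m) = -15
I(y, s) = (3 + y)*(21 + s)
(I(-16, K(5)) + (69 - p(-2, -1)))² = ((63 + 3*(-15) + 21*(-16) - 15*(-16)) + (69 - 1*(-6)))² = ((63 - 45 - 336 + 240) + (69 + 6))² = (-78 + 75)² = (-3)² = 9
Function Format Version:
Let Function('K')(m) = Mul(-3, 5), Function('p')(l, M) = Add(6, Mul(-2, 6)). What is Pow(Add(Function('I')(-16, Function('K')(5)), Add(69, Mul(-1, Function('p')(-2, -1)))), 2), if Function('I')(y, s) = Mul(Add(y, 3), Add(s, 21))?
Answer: 9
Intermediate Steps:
Function('p')(l, M) = -6 (Function('p')(l, M) = Add(6, -12) = -6)
Function('K')(m) = -15
Function('I')(y, s) = Mul(Add(3, y), Add(21, s))
Pow(Add(Function('I')(-16, Function('K')(5)), Add(69, Mul(-1, Function('p')(-2, -1)))), 2) = Pow(Add(Add(63, Mul(3, -15), Mul(21, -16), Mul(-15, -16)), Add(69, Mul(-1, -6))), 2) = Pow(Add(Add(63, -45, -336, 240), Add(69, 6)), 2) = Pow(Add(-78, 75), 2) = Pow(-3, 2) = 9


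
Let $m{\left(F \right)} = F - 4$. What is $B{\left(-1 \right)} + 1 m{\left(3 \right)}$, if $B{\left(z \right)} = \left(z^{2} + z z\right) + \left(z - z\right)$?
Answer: $1$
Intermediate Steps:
$B{\left(z \right)} = 2 z^{2}$ ($B{\left(z \right)} = \left(z^{2} + z^{2}\right) + 0 = 2 z^{2} + 0 = 2 z^{2}$)
$m{\left(F \right)} = -4 + F$
$B{\left(-1 \right)} + 1 m{\left(3 \right)} = 2 \left(-1\right)^{2} + 1 \left(-4 + 3\right) = 2 \cdot 1 + 1 \left(-1\right) = 2 - 1 = 1$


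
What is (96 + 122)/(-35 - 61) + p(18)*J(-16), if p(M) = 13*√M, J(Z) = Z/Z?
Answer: -109/48 + 39*√2 ≈ 52.883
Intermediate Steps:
J(Z) = 1
(96 + 122)/(-35 - 61) + p(18)*J(-16) = (96 + 122)/(-35 - 61) + (13*√18)*1 = 218/(-96) + (13*(3*√2))*1 = 218*(-1/96) + (39*√2)*1 = -109/48 + 39*√2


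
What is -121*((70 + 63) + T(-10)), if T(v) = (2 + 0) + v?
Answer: -15125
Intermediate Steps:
T(v) = 2 + v
-121*((70 + 63) + T(-10)) = -121*((70 + 63) + (2 - 10)) = -121*(133 - 8) = -121*125 = -15125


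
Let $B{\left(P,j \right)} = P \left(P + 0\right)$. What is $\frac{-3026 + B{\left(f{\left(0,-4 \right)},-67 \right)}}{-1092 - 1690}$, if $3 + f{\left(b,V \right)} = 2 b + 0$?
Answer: $\frac{3017}{2782} \approx 1.0845$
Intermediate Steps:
$f{\left(b,V \right)} = -3 + 2 b$ ($f{\left(b,V \right)} = -3 + \left(2 b + 0\right) = -3 + 2 b$)
$B{\left(P,j \right)} = P^{2}$ ($B{\left(P,j \right)} = P P = P^{2}$)
$\frac{-3026 + B{\left(f{\left(0,-4 \right)},-67 \right)}}{-1092 - 1690} = \frac{-3026 + \left(-3 + 2 \cdot 0\right)^{2}}{-1092 - 1690} = \frac{-3026 + \left(-3 + 0\right)^{2}}{-2782} = \left(-3026 + \left(-3\right)^{2}\right) \left(- \frac{1}{2782}\right) = \left(-3026 + 9\right) \left(- \frac{1}{2782}\right) = \left(-3017\right) \left(- \frac{1}{2782}\right) = \frac{3017}{2782}$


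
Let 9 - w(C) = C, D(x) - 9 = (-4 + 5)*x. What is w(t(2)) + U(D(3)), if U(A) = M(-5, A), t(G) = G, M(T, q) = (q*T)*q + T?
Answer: -718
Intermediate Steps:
M(T, q) = T + T*q² (M(T, q) = (T*q)*q + T = T*q² + T = T + T*q²)
D(x) = 9 + x (D(x) = 9 + (-4 + 5)*x = 9 + 1*x = 9 + x)
U(A) = -5 - 5*A² (U(A) = -5*(1 + A²) = -5 - 5*A²)
w(C) = 9 - C
w(t(2)) + U(D(3)) = (9 - 1*2) + (-5 - 5*(9 + 3)²) = (9 - 2) + (-5 - 5*12²) = 7 + (-5 - 5*144) = 7 + (-5 - 720) = 7 - 725 = -718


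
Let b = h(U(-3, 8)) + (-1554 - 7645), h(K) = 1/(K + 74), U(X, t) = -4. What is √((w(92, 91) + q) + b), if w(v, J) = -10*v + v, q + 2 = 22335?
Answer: √60299470/70 ≈ 110.93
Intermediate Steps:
q = 22333 (q = -2 + 22335 = 22333)
h(K) = 1/(74 + K)
w(v, J) = -9*v
b = -643929/70 (b = 1/(74 - 4) + (-1554 - 7645) = 1/70 - 9199 = -643929/70 ≈ -9199.0)
√((w(92, 91) + q) + b) = √((-9*92 + 22333) - 643929/70) = √((-828 + 22333) - 643929/70) = √(21505 - 643929/70) = √(861421/70) = √60299470/70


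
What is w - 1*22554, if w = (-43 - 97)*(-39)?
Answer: -17094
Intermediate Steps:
w = 5460 (w = -140*(-39) = 5460)
w - 1*22554 = 5460 - 1*22554 = 5460 - 22554 = -17094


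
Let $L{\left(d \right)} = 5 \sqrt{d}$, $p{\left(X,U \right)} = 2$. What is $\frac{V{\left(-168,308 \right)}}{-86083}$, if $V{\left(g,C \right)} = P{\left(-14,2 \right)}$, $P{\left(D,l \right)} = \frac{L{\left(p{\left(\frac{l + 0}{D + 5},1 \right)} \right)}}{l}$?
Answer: $- \frac{5 \sqrt{2}}{172166} \approx -4.1071 \cdot 10^{-5}$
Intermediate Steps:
$P{\left(D,l \right)} = \frac{5 \sqrt{2}}{l}$
$V{\left(g,C \right)} = \frac{5 \sqrt{2}}{2}$
$\frac{V{\left(-168,308 \right)}}{-86083} = \frac{\frac{5}{2} \sqrt{2}}{-86083} = \frac{5 \sqrt{2}}{2} \left(- \frac{1}{86083}\right) = - \frac{5 \sqrt{2}}{172166}$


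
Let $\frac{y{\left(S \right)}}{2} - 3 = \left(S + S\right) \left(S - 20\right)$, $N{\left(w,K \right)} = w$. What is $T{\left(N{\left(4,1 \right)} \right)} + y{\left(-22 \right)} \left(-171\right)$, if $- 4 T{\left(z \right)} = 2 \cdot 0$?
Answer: $-633042$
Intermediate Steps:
$T{\left(z \right)} = 0$ ($T{\left(z \right)} = - \frac{2 \cdot 0}{4} = \left(- \frac{1}{4}\right) 0 = 0$)
$y{\left(S \right)} = 6 + 4 S \left(-20 + S\right)$ ($y{\left(S \right)} = 6 + 2 \left(S + S\right) \left(S - 20\right) = 6 + 2 \cdot 2 S \left(-20 + S\right) = 6 + 4 S \left(-20 + S\right)$)
$T{\left(N{\left(4,1 \right)} \right)} + y{\left(-22 \right)} \left(-171\right) = 0 + \left(6 - -1760 + 4 \left(-22\right)^{2}\right) \left(-171\right) = 0 + \left(6 + 1760 + 4 \cdot 484\right) \left(-171\right) = 0 + \left(6 + 1760 + 1936\right) \left(-171\right) = 0 + 3702 \left(-171\right) = 0 - 633042 = -633042$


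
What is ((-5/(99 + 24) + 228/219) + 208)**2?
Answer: 3521683858225/80622441 ≈ 43681.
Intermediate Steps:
((-5/(99 + 24) + 228/219) + 208)**2 = ((-5/123 + 228*(1/219)) + 208)**2 = ((-5*1/123 + 76/73) + 208)**2 = ((-5/123 + 76/73) + 208)**2 = (8983/8979 + 208)**2 = (1876615/8979)**2 = 3521683858225/80622441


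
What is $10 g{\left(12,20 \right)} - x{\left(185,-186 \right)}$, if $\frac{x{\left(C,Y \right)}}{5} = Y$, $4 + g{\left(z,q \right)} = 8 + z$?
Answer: $1090$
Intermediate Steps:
$g{\left(z,q \right)} = 4 + z$ ($g{\left(z,q \right)} = -4 + \left(8 + z\right) = 4 + z$)
$x{\left(C,Y \right)} = 5 Y$
$10 g{\left(12,20 \right)} - x{\left(185,-186 \right)} = 10 \left(4 + 12\right) - 5 \left(-186\right) = 10 \cdot 16 - -930 = 160 + 930 = 1090$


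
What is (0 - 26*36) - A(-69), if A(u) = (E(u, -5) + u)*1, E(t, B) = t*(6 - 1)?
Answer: -522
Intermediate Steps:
E(t, B) = 5*t (E(t, B) = t*5 = 5*t)
A(u) = 6*u (A(u) = (5*u + u)*1 = (6*u)*1 = 6*u)
(0 - 26*36) - A(-69) = (0 - 26*36) - 6*(-69) = (0 - 936) - 1*(-414) = -936 + 414 = -522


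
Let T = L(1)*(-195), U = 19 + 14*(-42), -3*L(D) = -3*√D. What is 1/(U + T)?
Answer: -1/764 ≈ -0.0013089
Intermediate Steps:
L(D) = √D (L(D) = -(-1)*√D = √D)
U = -569 (U = 19 - 588 = -569)
T = -195 (T = √1*(-195) = 1*(-195) = -195)
1/(U + T) = 1/(-569 - 195) = 1/(-764) = -1/764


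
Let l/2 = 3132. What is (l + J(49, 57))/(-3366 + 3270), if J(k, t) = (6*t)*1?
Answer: -1101/16 ≈ -68.813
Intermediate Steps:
l = 6264 (l = 2*3132 = 6264)
J(k, t) = 6*t
(l + J(49, 57))/(-3366 + 3270) = (6264 + 6*57)/(-3366 + 3270) = (6264 + 342)/(-96) = 6606*(-1/96) = -1101/16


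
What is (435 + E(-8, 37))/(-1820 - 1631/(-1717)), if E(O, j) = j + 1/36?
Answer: -29176981/112439124 ≈ -0.25949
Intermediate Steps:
E(O, j) = 1/36 + j (E(O, j) = j + 1/36 = 1/36 + j)
(435 + E(-8, 37))/(-1820 - 1631/(-1717)) = (435 + (1/36 + 37))/(-1820 - 1631/(-1717)) = (435 + 1333/36)/(-1820 - 1631*(-1/1717)) = 16993/(36*(-1820 + 1631/1717)) = 16993/(36*(-3123309/1717)) = (16993/36)*(-1717/3123309) = -29176981/112439124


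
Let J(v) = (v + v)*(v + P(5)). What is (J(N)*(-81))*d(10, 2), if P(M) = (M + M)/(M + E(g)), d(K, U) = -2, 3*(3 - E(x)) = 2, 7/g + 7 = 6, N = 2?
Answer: 23976/11 ≈ 2179.6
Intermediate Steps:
g = -7 (g = 7/(-7 + 6) = 7/(-1) = 7*(-1) = -7)
E(x) = 7/3 (E(x) = 3 - ⅓*2 = 3 - ⅔ = 7/3)
P(M) = 2*M/(7/3 + M) (P(M) = (M + M)/(M + 7/3) = (2*M)/(7/3 + M) = 2*M/(7/3 + M))
J(v) = 2*v*(15/11 + v) (J(v) = (v + v)*(v + 6*5/(7 + 3*5)) = (2*v)*(v + 6*5/(7 + 15)) = (2*v)*(v + 6*5/22) = (2*v)*(v + 6*5*(1/22)) = (2*v)*(v + 15/11) = (2*v)*(15/11 + v) = 2*v*(15/11 + v))
(J(N)*(-81))*d(10, 2) = (((2/11)*2*(15 + 11*2))*(-81))*(-2) = (((2/11)*2*(15 + 22))*(-81))*(-2) = (((2/11)*2*37)*(-81))*(-2) = ((148/11)*(-81))*(-2) = -11988/11*(-2) = 23976/11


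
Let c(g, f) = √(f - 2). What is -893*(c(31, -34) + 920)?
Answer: -821560 - 5358*I ≈ -8.2156e+5 - 5358.0*I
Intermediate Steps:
c(g, f) = √(-2 + f)
-893*(c(31, -34) + 920) = -893*(√(-2 - 34) + 920) = -893*(√(-36) + 920) = -893*(6*I + 920) = -893*(920 + 6*I) = -821560 - 5358*I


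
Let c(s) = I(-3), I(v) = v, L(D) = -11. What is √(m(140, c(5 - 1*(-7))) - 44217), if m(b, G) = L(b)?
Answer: 2*I*√11057 ≈ 210.3*I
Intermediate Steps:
c(s) = -3
m(b, G) = -11
√(m(140, c(5 - 1*(-7))) - 44217) = √(-11 - 44217) = √(-44228) = 2*I*√11057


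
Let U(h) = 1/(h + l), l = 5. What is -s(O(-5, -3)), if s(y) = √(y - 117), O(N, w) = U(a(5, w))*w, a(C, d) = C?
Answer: -I*√11730/10 ≈ -10.831*I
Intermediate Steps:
U(h) = 1/(5 + h) (U(h) = 1/(h + 5) = 1/(5 + h))
O(N, w) = w/10 (O(N, w) = w/(5 + 5) = w/10)
s(y) = √(-117 + y)
-s(O(-5, -3)) = -√(-117 + (⅒)*(-3)) = -√(-117 - 3/10) = -√(-1173/10) = -I*√11730/10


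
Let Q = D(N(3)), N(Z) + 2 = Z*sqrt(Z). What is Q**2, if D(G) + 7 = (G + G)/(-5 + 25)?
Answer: 5211/100 - 108*sqrt(3)/25 ≈ 44.628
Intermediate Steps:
N(Z) = -2 + Z**(3/2) (N(Z) = -2 + Z*sqrt(Z) = -2 + Z**(3/2))
D(G) = -7 + G/10 (D(G) = -7 + (G + G)/(-5 + 25) = -7 + (2*G)/20 = -7 + (2*G)*(1/20) = -7 + G/10)
Q = -36/5 + 3*sqrt(3)/10 (Q = -7 + (-2 + 3**(3/2))/10 = -7 + (-2 + 3*sqrt(3))/10 = -7 + (-1/5 + 3*sqrt(3)/10) = -36/5 + 3*sqrt(3)/10 ≈ -6.6804)
Q**2 = (-36/5 + 3*sqrt(3)/10)**2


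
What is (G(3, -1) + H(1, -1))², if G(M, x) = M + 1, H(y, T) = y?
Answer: 25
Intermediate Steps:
G(M, x) = 1 + M
(G(3, -1) + H(1, -1))² = ((1 + 3) + 1)² = (4 + 1)² = 5² = 25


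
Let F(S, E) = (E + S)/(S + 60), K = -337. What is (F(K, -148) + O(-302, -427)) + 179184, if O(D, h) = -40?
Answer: 49623373/277 ≈ 1.7915e+5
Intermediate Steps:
F(S, E) = (E + S)/(60 + S)
(F(K, -148) + O(-302, -427)) + 179184 = ((-148 - 337)/(60 - 337) - 40) + 179184 = (-485/(-277) - 40) + 179184 = (-1/277*(-485) - 40) + 179184 = (485/277 - 40) + 179184 = -10595/277 + 179184 = 49623373/277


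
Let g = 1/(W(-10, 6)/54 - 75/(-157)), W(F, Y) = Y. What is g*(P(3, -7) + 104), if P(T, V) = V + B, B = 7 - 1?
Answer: 145539/832 ≈ 174.93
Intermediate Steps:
B = 6
P(T, V) = 6 + V (P(T, V) = V + 6 = 6 + V)
g = 1413/832 (g = 1/(6/54 - 75/(-157)) = 1/(6*(1/54) - 75*(-1/157)) = 1/(⅑ + 75/157) = 1/(832/1413) = 1413/832 ≈ 1.6983)
g*(P(3, -7) + 104) = 1413*((6 - 7) + 104)/832 = 1413*(-1 + 104)/832 = (1413/832)*103 = 145539/832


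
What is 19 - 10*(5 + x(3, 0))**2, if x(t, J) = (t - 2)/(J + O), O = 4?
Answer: -2053/8 ≈ -256.63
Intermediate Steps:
x(t, J) = (-2 + t)/(4 + J) (x(t, J) = (t - 2)/(J + 4) = (-2 + t)/(4 + J))
19 - 10*(5 + x(3, 0))**2 = 19 - 10*(5 + (-2 + 3)/(4 + 0))**2 = 19 - 10*(5 + 1/4)**2 = 19 - 10*(21/4)**2 = 19 - 10*441/16 = 19 - 2205/8 = -2053/8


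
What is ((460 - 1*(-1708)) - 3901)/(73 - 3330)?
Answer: 1733/3257 ≈ 0.53208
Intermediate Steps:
((460 - 1*(-1708)) - 3901)/(73 - 3330) = ((460 + 1708) - 3901)/(-3257) = (2168 - 3901)*(-1/3257) = -1733*(-1/3257) = 1733/3257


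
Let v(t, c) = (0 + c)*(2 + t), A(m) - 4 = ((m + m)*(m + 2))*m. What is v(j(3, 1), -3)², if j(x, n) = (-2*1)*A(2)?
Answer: 44100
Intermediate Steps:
A(m) = 4 + 2*m²*(2 + m) (A(m) = 4 + ((m + m)*(m + 2))*m = 4 + ((2*m)*(2 + m))*m = 4 + (2*m*(2 + m))*m = 4 + 2*m²*(2 + m))
j(x, n) = -72 (j(x, n) = (-2*1)*(4 + 2*2³ + 4*2²) = -2*(4 + 2*8 + 4*4) = -2*(4 + 16 + 16) = -2*36 = -72)
v(t, c) = c*(2 + t)
v(j(3, 1), -3)² = (-3*(2 - 72))² = (-3*(-70))² = 210² = 44100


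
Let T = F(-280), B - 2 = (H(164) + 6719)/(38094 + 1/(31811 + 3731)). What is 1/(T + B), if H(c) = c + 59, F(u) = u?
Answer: -1353936949/376147739258 ≈ -0.0035995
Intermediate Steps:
H(c) = 59 + c
B = 2954606462/1353936949 (B = 2 + ((59 + 164) + 6719)/(38094 + 1/(31811 + 3731)) = 2 + (223 + 6719)/(38094 + 1/35542) = 2 + 6942/(38094 + 1/35542) = 2 + 6942/(1353936949/35542) = 2 + 6942*(35542/1353936949) = 2 + 246732564/1353936949 = 2954606462/1353936949 ≈ 2.1822)
T = -280
1/(T + B) = 1/(-280 + 2954606462/1353936949) = 1/(-376147739258/1353936949) = -1353936949/376147739258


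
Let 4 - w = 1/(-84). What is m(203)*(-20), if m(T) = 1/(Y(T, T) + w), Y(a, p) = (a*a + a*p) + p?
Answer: -1680/6940501 ≈ -0.00024206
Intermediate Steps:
Y(a, p) = p + a² + a*p (Y(a, p) = (a² + a*p) + p = p + a² + a*p)
w = 337/84 (w = 4 - 1/(-84) = 4 - 1*(-1/84) = 4 + 1/84 = 337/84 ≈ 4.0119)
m(T) = 1/(337/84 + T + 2*T²) (m(T) = 1/((T + T² + T*T) + 337/84) = 1/((T + T² + T²) + 337/84) = 1/((T + 2*T²) + 337/84) = 1/(337/84 + T + 2*T²))
m(203)*(-20) = (84/(337 + 84*203 + 168*203²))*(-20) = (84/(337 + 17052 + 168*41209))*(-20) = (84/(337 + 17052 + 6923112))*(-20) = (84/6940501)*(-20) = -1680/6940501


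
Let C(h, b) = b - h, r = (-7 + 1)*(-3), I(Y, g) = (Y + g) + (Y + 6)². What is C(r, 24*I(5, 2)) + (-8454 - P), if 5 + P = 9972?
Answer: -15367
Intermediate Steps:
P = 9967 (P = -5 + 9972 = 9967)
I(Y, g) = Y + g + (6 + Y)² (I(Y, g) = (Y + g) + (6 + Y)² = Y + g + (6 + Y)²)
r = 18 (r = -6*(-3) = 18)
C(r, 24*I(5, 2)) + (-8454 - P) = (24*(5 + 2 + (6 + 5)²) - 1*18) + (-8454 - 1*9967) = (24*(5 + 2 + 11²) - 18) + (-8454 - 9967) = (24*(5 + 2 + 121) - 18) - 18421 = (24*128 - 18) - 18421 = (3072 - 18) - 18421 = 3054 - 18421 = -15367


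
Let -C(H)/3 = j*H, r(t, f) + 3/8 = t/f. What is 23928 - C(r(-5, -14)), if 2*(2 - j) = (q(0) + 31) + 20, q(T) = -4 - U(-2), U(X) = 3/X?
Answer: 5360139/224 ≈ 23929.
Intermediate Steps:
q(T) = -5/2 (q(T) = -4 - 3/(-2) = -4 - 3*(-1)/2 = -4 - 1*(-3/2) = -4 + 3/2 = -5/2)
j = -89/4 (j = 2 - ((-5/2 + 31) + 20)/2 = 2 - (57/2 + 20)/2 = 2 - ½*97/2 = 2 - 97/4 = -89/4 ≈ -22.250)
r(t, f) = -3/8 + t/f
C(H) = 267*H/4 (C(H) = -(-267)*H/4 = 267*H/4)
23928 - C(r(-5, -14)) = 23928 - 267*(-3/8 - 5/(-14))/4 = 23928 - 267*(-3/8 - 5*(-1/14))/4 = 23928 - 267*(-3/8 + 5/14)/4 = 23928 - 267*(-1)/(4*56) = 23928 - 1*(-267/224) = 23928 + 267/224 = 5360139/224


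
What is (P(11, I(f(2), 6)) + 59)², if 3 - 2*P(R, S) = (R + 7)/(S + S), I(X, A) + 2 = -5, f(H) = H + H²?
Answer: 183184/49 ≈ 3738.4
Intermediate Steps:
I(X, A) = -7 (I(X, A) = -2 - 5 = -7)
P(R, S) = 3/2 - (7 + R)/(4*S) (P(R, S) = 3/2 - (R + 7)/(2*(S + S)) = 3/2 - (7 + R)/(2*(2*S)) = 3/2 - (7 + R)*1/(2*S)/2 = 3/2 - (7 + R)/(4*S))
(P(11, I(f(2), 6)) + 59)² = ((¼)*(-7 - 1*11 + 6*(-7))/(-7) + 59)² = ((¼)*(-⅐)*(-7 - 11 - 42) + 59)² = ((¼)*(-⅐)*(-60) + 59)² = (15/7 + 59)² = (428/7)² = 183184/49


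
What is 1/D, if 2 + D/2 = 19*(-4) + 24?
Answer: -1/108 ≈ -0.0092593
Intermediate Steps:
D = -108 (D = -4 + 2*(19*(-4) + 24) = -4 + 2*(-76 + 24) = -4 + 2*(-52) = -4 - 104 = -108)
1/D = 1/(-108) = -1/108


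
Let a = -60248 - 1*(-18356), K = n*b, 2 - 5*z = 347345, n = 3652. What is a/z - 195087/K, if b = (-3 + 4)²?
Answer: -22332385307/422832212 ≈ -52.816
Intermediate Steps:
b = 1 (b = 1² = 1)
z = -347343/5 (z = ⅖ - ⅕*347345 = ⅖ - 69469 = -347343/5 ≈ -69469.)
K = 3652 (K = 3652*1 = 3652)
a = -41892 (a = -60248 + 18356 = -41892)
a/z - 195087/K = -41892/(-347343/5) - 195087/3652 = -41892*(-5/347343) - 195087*1/3652 = 69820/115781 - 195087/3652 = -22332385307/422832212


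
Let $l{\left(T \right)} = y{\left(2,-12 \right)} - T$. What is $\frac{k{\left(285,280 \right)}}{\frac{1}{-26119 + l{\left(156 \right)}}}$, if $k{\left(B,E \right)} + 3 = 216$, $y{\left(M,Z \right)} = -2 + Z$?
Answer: $-5599557$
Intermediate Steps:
$k{\left(B,E \right)} = 213$ ($k{\left(B,E \right)} = -3 + 216 = 213$)
$l{\left(T \right)} = -14 - T$ ($l{\left(T \right)} = \left(-2 - 12\right) - T = -14 - T$)
$\frac{k{\left(285,280 \right)}}{\frac{1}{-26119 + l{\left(156 \right)}}} = \frac{213}{\frac{1}{-26119 - 170}} = \frac{213}{\frac{1}{-26289}} = \frac{213}{- \frac{1}{26289}} = 213 \left(-26289\right) = -5599557$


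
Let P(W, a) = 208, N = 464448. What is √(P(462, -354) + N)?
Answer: 4*√29041 ≈ 681.66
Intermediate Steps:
√(P(462, -354) + N) = √(208 + 464448) = √464656 = 4*√29041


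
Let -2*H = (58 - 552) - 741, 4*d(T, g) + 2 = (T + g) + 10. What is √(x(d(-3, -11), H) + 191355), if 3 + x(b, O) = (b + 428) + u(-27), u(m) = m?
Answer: 17*√2654/2 ≈ 437.89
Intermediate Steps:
d(T, g) = 2 + T/4 + g/4 (d(T, g) = -½ + ((T + g) + 10)/4 = -½ + (10 + T + g)/4 = -½ + (5/2 + T/4 + g/4) = 2 + T/4 + g/4)
H = 1235/2 (H = -((58 - 552) - 741)/2 = -(-494 - 741)/2 = -½*(-1235) = 1235/2 ≈ 617.50)
x(b, O) = 398 + b (x(b, O) = -3 + ((b + 428) - 27) = -3 + ((428 + b) - 27) = -3 + (401 + b) = 398 + b)
√(x(d(-3, -11), H) + 191355) = √((398 + (2 + (¼)*(-3) + (¼)*(-11))) + 191355) = √((398 + (2 - ¾ - 11/4)) + 191355) = √((398 - 3/2) + 191355) = √(793/2 + 191355) = √(383503/2) = 17*√2654/2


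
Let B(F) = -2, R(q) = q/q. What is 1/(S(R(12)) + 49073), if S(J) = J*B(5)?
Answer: 1/49071 ≈ 2.0379e-5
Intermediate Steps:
R(q) = 1
S(J) = -2*J (S(J) = J*(-2) = -2*J)
1/(S(R(12)) + 49073) = 1/(-2*1 + 49073) = 1/(-2 + 49073) = 1/49071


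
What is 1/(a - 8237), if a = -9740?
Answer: -1/17977 ≈ -5.5627e-5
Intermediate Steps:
1/(a - 8237) = 1/(-9740 - 8237) = 1/(-17977) = -1/17977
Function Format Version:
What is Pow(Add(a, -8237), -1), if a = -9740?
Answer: Rational(-1, 17977) ≈ -5.5627e-5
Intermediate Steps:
Pow(Add(a, -8237), -1) = Pow(Add(-9740, -8237), -1) = Pow(-17977, -1) = Rational(-1, 17977)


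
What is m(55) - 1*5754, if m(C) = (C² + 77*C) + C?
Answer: 1561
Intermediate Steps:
m(C) = C² + 78*C
m(55) - 1*5754 = 55*(78 + 55) - 1*5754 = 55*133 - 5754 = 7315 - 5754 = 1561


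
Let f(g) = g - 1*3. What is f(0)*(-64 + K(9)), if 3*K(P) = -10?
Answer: 202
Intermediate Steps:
f(g) = -3 + g (f(g) = g - 3 = -3 + g)
K(P) = -10/3 (K(P) = (⅓)*(-10) = -10/3)
f(0)*(-64 + K(9)) = (-3 + 0)*(-64 - 10/3) = -3*(-202/3) = 202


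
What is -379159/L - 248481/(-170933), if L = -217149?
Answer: 118768186016/37117930017 ≈ 3.1998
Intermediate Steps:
-379159/L - 248481/(-170933) = -379159/(-217149) - 248481/(-170933) = -379159*(-1/217149) - 248481*(-1/170933) = 379159/217149 + 248481/170933 = 118768186016/37117930017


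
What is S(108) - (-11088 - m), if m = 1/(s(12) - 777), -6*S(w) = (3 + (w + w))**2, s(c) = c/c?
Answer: 2401331/776 ≈ 3094.5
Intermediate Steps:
s(c) = 1
S(w) = -(3 + 2*w)**2/6 (S(w) = -(3 + (w + w))**2/6 = -(3 + 2*w)**2/6)
m = -1/776 (m = 1/(1 - 777) = 1/(-776) = -1/776 ≈ -0.0012887)
S(108) - (-11088 - m) = -(3 + 2*108)**2/6 - (-11088 - 1*(-1/776)) = -(3 + 216)**2/6 - (-11088 + 1/776) = -1/6*219**2 - 1*(-8604287/776) = -1/6*47961 + 8604287/776 = -15987/2 + 8604287/776 = 2401331/776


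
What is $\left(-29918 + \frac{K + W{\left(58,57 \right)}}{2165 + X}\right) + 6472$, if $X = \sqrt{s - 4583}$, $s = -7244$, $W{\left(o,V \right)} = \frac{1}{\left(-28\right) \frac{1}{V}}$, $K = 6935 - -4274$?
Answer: $\frac{- 656488 \sqrt{11827} + 1420982725 i}{28 \left(\sqrt{11827} - 2165 i\right)} \approx -23441.0 - 0.25937 i$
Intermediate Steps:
$K = 11209$ ($K = 6935 + 4274 = 11209$)
$W{\left(o,V \right)} = - \frac{V}{28}$
$X = i \sqrt{11827}$ ($X = \sqrt{-7244 - 4583} = \sqrt{-11827} = i \sqrt{11827} \approx 108.75 i$)
$\left(-29918 + \frac{K + W{\left(58,57 \right)}}{2165 + X}\right) + 6472 = \left(-29918 + \frac{11209 - \frac{57}{28}}{2165 + i \sqrt{11827}}\right) + 6472 = \left(-29918 + \frac{313795}{28 \left(2165 + i \sqrt{11827}\right)}\right) + 6472 = -23446 + \frac{313795}{28 \left(2165 + i \sqrt{11827}\right)}$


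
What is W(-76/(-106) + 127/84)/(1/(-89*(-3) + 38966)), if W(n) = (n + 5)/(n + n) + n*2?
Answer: 2634213629332/11044299 ≈ 2.3851e+5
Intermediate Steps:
W(n) = 2*n + (5 + n)/(2*n) (W(n) = (5 + n)/((2*n)) + 2*n = (5 + n)*(1/(2*n)) + 2*n = (5 + n)/(2*n) + 2*n = 2*n + (5 + n)/(2*n))
W(-76/(-106) + 127/84)/(1/(-89*(-3) + 38966)) = ((5 + (-76/(-106) + 127/84)*(1 + 4*(-76/(-106) + 127/84)))/(2*(-76/(-106) + 127/84)))/(1/(-89*(-3) + 38966)) = ((5 + (-76*(-1/106) + 127*(1/84))*(1 + 4*(-76*(-1/106) + 127*(1/84))))/(2*(-76*(-1/106) + 127*(1/84))))/(1/(267 + 38966)) = ((5 + (38/53 + 127/84)*(1 + 4*(38/53 + 127/84)))/(2*(38/53 + 127/84)))/(1/39233) = ((5 + 9923*(1 + 4*(9923/4452))/4452)/(2*(9923/4452)))/(1/39233) = ((½)*(4452/9923)*(5 + 9923*(1 + 9923/1113)/4452))*39233 = ((½)*(4452/9923)*(5 + (9923/4452)*(11036/1113)))*39233 = ((½)*(4452/9923)*(5 + 27377557/1238769))*39233 = ((½)*(4452/9923)*(33571402/1238769))*39233 = (67142804/11044299)*39233 = 2634213629332/11044299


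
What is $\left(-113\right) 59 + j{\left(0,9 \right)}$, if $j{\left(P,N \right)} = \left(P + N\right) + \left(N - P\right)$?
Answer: $-6649$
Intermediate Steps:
$j{\left(P,N \right)} = 2 N$ ($j{\left(P,N \right)} = \left(N + P\right) + \left(N - P\right) = 2 N$)
$\left(-113\right) 59 + j{\left(0,9 \right)} = \left(-113\right) 59 + 2 \cdot 9 = -6667 + 18 = -6649$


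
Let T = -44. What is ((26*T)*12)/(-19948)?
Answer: 3432/4987 ≈ 0.68819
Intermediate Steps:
((26*T)*12)/(-19948) = ((26*(-44))*12)/(-19948) = -1144*12*(-1/19948) = -13728*(-1/19948) = 3432/4987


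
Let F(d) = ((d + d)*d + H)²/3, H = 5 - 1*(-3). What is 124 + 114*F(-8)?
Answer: 702972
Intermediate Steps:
H = 8 (H = 5 + 3 = 8)
F(d) = (8 + 2*d²)²/3 (F(d) = ((d + d)*d + 8)²/3 = ((2*d)*d + 8)²*(⅓) = (2*d² + 8)²*(⅓) = (8 + 2*d²)²*(⅓) = (8 + 2*d²)²/3)
124 + 114*F(-8) = 124 + 114*(4*(4 + (-8)²)²/3) = 124 + 114*(4*(4 + 64)²/3) = 124 + 114*((4/3)*68²) = 124 + 114*((4/3)*4624) = 124 + 114*(18496/3) = 124 + 702848 = 702972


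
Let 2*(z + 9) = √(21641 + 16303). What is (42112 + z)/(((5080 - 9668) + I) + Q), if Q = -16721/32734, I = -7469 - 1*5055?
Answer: -1378199602/560160929 - 98202*√1054/560160929 ≈ -2.4661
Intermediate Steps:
I = -12524 (I = -7469 - 5055 = -12524)
z = -9 + 3*√1054 (z = -9 + √(21641 + 16303)/2 = -9 + √37944/2 = -9 + (6*√1054)/2 = -9 + 3*√1054 ≈ 88.396)
Q = -16721/32734 (Q = -16721*1/32734 = -16721/32734 ≈ -0.51081)
(42112 + z)/(((5080 - 9668) + I) + Q) = (42112 + (-9 + 3*√1054))/(((5080 - 9668) - 12524) - 16721/32734) = (42103 + 3*√1054)/((-4588 - 12524) - 16721/32734) = (42103 + 3*√1054)/(-17112 - 16721/32734) = (42103 + 3*√1054)/(-560160929/32734) = (42103 + 3*√1054)*(-32734/560160929) = -1378199602/560160929 - 98202*√1054/560160929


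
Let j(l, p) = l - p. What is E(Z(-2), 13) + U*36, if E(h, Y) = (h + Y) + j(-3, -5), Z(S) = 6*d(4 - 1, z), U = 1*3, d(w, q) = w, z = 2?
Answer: 141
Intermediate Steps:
U = 3
Z(S) = 18 (Z(S) = 6*(4 - 1) = 6*3 = 18)
E(h, Y) = 2 + Y + h (E(h, Y) = (h + Y) + (-3 - 1*(-5)) = (Y + h) + (-3 + 5) = (Y + h) + 2 = 2 + Y + h)
E(Z(-2), 13) + U*36 = (2 + 13 + 18) + 3*36 = 33 + 108 = 141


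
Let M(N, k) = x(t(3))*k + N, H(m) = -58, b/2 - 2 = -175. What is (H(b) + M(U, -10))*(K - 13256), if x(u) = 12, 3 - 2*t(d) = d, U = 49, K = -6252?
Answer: 2516532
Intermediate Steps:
b = -346 (b = 4 + 2*(-175) = 4 - 350 = -346)
t(d) = 3/2 - d/2
M(N, k) = N + 12*k (M(N, k) = 12*k + N = N + 12*k)
(H(b) + M(U, -10))*(K - 13256) = (-58 + (49 + 12*(-10)))*(-6252 - 13256) = (-58 + (49 - 120))*(-19508) = (-58 - 71)*(-19508) = -129*(-19508) = 2516532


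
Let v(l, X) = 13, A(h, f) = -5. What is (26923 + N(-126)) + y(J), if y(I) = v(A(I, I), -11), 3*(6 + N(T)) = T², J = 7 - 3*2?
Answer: 32222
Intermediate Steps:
J = 1 (J = 7 - 6 = 1)
N(T) = -6 + T²/3
y(I) = 13
(26923 + N(-126)) + y(J) = (26923 + (-6 + (⅓)*(-126)²)) + 13 = (26923 + (-6 + (⅓)*15876)) + 13 = (26923 + (-6 + 5292)) + 13 = (26923 + 5286) + 13 = 32209 + 13 = 32222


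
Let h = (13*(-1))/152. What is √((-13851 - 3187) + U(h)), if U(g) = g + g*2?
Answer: I*√98412970/76 ≈ 130.53*I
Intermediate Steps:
h = -13/152 (h = -13*1/152 = -13/152 ≈ -0.085526)
U(g) = 3*g (U(g) = g + 2*g = 3*g)
√((-13851 - 3187) + U(h)) = √((-13851 - 3187) + 3*(-13/152)) = √(-17038 - 39/152) = √(-2589815/152) = I*√98412970/76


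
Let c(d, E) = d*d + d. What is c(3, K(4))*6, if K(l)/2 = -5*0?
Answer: 72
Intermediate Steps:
K(l) = 0 (K(l) = 2*(-5*0) = 2*0 = 0)
c(d, E) = d + d**2 (c(d, E) = d**2 + d = d + d**2)
c(3, K(4))*6 = (3*(1 + 3))*6 = (3*4)*6 = 12*6 = 72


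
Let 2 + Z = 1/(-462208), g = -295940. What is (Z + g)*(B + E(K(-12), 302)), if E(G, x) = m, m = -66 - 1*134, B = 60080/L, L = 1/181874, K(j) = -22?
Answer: -186833439957963355955/57776 ≈ -3.2338e+15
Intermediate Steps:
L = 1/181874 ≈ 5.4983e-6
B = 10926989920 (B = 60080/(1/181874) = 60080*181874 = 10926989920)
Z = -924417/462208 (Z = -2 + 1/(-462208) = -2 - 1/462208 = -924417/462208 ≈ -2.0000)
m = -200 (m = -66 - 134 = -200)
E(G, x) = -200
(Z + g)*(B + E(K(-12), 302)) = (-924417/462208 - 295940)*(10926989920 - 200) = -136786759937/462208*10926989720 = -186833439957963355955/57776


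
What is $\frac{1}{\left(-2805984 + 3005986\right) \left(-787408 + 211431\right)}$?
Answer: $- \frac{1}{115196551954} \approx -8.6808 \cdot 10^{-12}$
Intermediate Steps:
$\frac{1}{\left(-2805984 + 3005986\right) \left(-787408 + 211431\right)} = \frac{1}{200002 \left(-575977\right)} = \frac{1}{-115196551954} = - \frac{1}{115196551954}$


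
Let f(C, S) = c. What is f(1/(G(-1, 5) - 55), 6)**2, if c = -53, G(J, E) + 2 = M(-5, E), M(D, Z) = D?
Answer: 2809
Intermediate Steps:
G(J, E) = -7 (G(J, E) = -2 - 5 = -7)
f(C, S) = -53
f(1/(G(-1, 5) - 55), 6)**2 = (-53)**2 = 2809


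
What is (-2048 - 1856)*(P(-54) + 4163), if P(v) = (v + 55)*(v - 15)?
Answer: -15982976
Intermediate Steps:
P(v) = (-15 + v)*(55 + v) (P(v) = (55 + v)*(-15 + v) = (-15 + v)*(55 + v))
(-2048 - 1856)*(P(-54) + 4163) = (-2048 - 1856)*((-825 + (-54)² + 40*(-54)) + 4163) = -3904*((-825 + 2916 - 2160) + 4163) = -3904*(-69 + 4163) = -3904*4094 = -15982976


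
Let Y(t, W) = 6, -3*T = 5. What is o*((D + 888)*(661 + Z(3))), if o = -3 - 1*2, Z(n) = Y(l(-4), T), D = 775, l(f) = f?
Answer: -5546105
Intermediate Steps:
T = -5/3 (T = -1/3*5 = -5/3 ≈ -1.6667)
Z(n) = 6
o = -5 (o = -3 - 2 = -5)
o*((D + 888)*(661 + Z(3))) = -5*(775 + 888)*(661 + 6) = -8315*667 = -5*1109221 = -5546105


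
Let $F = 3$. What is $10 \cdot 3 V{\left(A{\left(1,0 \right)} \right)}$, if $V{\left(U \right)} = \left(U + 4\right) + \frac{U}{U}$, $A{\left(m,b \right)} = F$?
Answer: $240$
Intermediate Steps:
$A{\left(m,b \right)} = 3$
$V{\left(U \right)} = 5 + U$ ($V{\left(U \right)} = \left(4 + U\right) + 1 = 5 + U$)
$10 \cdot 3 V{\left(A{\left(1,0 \right)} \right)} = 10 \cdot 3 \left(5 + 3\right) = 30 \cdot 8 = 240$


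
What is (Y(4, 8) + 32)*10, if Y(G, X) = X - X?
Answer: 320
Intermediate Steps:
Y(G, X) = 0
(Y(4, 8) + 32)*10 = (0 + 32)*10 = 32*10 = 320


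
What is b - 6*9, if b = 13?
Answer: -41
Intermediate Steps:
b - 6*9 = 13 - 6*9 = 13 - 54 = -41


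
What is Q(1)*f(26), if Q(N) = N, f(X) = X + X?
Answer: 52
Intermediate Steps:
f(X) = 2*X
Q(1)*f(26) = 1*(2*26) = 1*52 = 52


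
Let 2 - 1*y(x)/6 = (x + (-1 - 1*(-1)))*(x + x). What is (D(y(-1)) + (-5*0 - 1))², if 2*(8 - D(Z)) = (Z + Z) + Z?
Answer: 49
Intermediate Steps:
y(x) = 12 - 12*x² (y(x) = 12 - 6*(x + (-1 - 1*(-1)))*(x + x) = 12 - 6*(x + (-1 + 1))*2*x = 12 - 6*(x + 0)*2*x = 12 - 6*x*2*x = 12 - 12*x²)
D(Z) = 8 - 3*Z/2 (D(Z) = 8 - ((Z + Z) + Z)/2 = 8 - (2*Z + Z)/2 = 8 - 3*Z/2)
(D(y(-1)) + (-5*0 - 1))² = ((8 - 3*(12 - 12*(-1)²)/2) + (-5*0 - 1))² = ((8 - 3*(12 - 12*1)/2) + (0 - 1))² = ((8 - 3*(12 - 12)/2) - 1)² = ((8 - 3/2*0) - 1)² = ((8 + 0) - 1)² = (8 - 1)² = 7² = 49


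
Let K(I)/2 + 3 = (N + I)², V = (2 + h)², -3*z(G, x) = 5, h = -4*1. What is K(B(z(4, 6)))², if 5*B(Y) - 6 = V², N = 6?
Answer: 27646564/625 ≈ 44235.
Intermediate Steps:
h = -4
z(G, x) = -5/3 (z(G, x) = -⅓*5 = -5/3)
V = 4 (V = (2 - 4)² = (-2)² = 4)
B(Y) = 22/5 (B(Y) = 6/5 + (⅕)*4² = 6/5 + (⅕)*16 = 6/5 + 16/5 = 22/5)
K(I) = -6 + 2*(6 + I)²
K(B(z(4, 6)))² = (-6 + 2*(6 + 22/5)²)² = (-6 + 2*(52/5)²)² = (-6 + 2*(2704/25))² = (-6 + 5408/25)² = (5258/25)² = 27646564/625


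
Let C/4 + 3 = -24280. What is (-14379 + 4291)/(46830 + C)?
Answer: 5044/25151 ≈ 0.20055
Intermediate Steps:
C = -97132 (C = -12 + 4*(-24280) = -12 - 97120 = -97132)
(-14379 + 4291)/(46830 + C) = (-14379 + 4291)/(46830 - 97132) = -10088/(-50302) = -10088*(-1/50302) = 5044/25151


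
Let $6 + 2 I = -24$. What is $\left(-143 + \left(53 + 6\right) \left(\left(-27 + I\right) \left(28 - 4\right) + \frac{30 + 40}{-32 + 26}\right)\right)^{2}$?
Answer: $\frac{32728428100}{9} \approx 3.6365 \cdot 10^{9}$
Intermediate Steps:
$I = -15$ ($I = -3 + \frac{1}{2} \left(-24\right) = -3 - 12 = -15$)
$\left(-143 + \left(53 + 6\right) \left(\left(-27 + I\right) \left(28 - 4\right) + \frac{30 + 40}{-32 + 26}\right)\right)^{2} = \left(-143 + \left(53 + 6\right) \left(\left(-27 - 15\right) \left(28 - 4\right) + \frac{30 + 40}{-32 + 26}\right)\right)^{2} = \left(-143 + 59 \left(\left(-42\right) 24 + \frac{70}{-6}\right)\right)^{2} = \left(-143 + 59 \left(-1008 + 70 \left(- \frac{1}{6}\right)\right)\right)^{2} = \left(-143 + 59 \left(-1008 - \frac{35}{3}\right)\right)^{2} = \left(-143 + 59 \left(- \frac{3059}{3}\right)\right)^{2} = \left(-143 - \frac{180481}{3}\right)^{2} = \left(- \frac{180910}{3}\right)^{2} = \frac{32728428100}{9}$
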